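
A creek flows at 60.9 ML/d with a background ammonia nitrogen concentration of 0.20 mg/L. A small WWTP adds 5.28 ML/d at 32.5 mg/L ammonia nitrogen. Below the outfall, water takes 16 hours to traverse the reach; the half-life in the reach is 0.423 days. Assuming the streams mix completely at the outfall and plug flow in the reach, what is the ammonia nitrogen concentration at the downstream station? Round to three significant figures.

Flow-weighted average: C = (60.90·0.2000 + 5.280·32.50) / 66.18 = 183.8/66.18 = 2.777 mg/L.
Half-life 0.423 d → k = ln 2 / 0.423 = 1.639 d⁻¹.
First-order decay: C = 2.777·exp(−k·t) = 2.777·0.3354 = 0.9314 mg/L.

0.931 mg/L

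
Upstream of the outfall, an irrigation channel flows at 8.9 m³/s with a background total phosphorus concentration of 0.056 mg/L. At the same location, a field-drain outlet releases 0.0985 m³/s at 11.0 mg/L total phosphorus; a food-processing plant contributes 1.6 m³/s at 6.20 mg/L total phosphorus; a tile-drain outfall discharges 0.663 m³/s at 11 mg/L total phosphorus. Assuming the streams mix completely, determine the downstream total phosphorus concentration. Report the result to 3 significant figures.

1.67 mg/L

Mass balance: C = (8.900·0.05600 + 0.09850·11.00 + 1.600·6.200 + 0.6630·11.00) / 11.26 = 18.79/11.26 = 1.669 mg/L.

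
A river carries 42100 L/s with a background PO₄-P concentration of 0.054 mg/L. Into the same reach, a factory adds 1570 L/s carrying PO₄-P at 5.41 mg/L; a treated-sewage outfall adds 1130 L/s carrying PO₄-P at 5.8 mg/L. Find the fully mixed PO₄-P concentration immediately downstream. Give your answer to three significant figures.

After mixing, C = (42100·0.05400 + 1570·5.410 + 1130·5.800) / 44800 = 17320/44800 = 0.3866 mg/L.

0.387 mg/L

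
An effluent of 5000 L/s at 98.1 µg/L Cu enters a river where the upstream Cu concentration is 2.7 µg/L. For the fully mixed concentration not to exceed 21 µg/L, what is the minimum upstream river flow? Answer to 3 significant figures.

Set C_mix = 21: (Q·2.700 + 5000·98.10) / (Q + 5000) = 21
→ Q = 5000·(98.10 − 21)/(21 − 2.700) = 21070 L/s.

21100 L/s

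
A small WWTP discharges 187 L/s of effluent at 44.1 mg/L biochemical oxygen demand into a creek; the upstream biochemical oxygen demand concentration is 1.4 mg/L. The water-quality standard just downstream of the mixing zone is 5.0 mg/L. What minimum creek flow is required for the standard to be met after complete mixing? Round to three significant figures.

2030 L/s

Set C_mix = 5.0: (Q·1.400 + 187.0·44.10) / (Q + 187.0) = 5.0
→ Q = 187.0·(44.10 − 5.0)/(5.0 − 1.400) = 2031 L/s.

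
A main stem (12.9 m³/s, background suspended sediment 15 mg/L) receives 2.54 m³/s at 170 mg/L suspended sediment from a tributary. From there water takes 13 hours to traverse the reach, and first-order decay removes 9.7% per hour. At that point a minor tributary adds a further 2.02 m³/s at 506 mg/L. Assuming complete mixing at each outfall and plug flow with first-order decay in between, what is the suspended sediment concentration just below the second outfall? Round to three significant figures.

68.0 mg/L

Conservation of mass: C = (12.90·15.00 + 2.540·170.0) / 15.44 = 625.3/15.44 = 40.50 mg/L; combined flow 15.44 m³/s.
9.7%/h lost → k = −ln(1 − 0.097) = 0.1020 h⁻¹.
After decay, C = 40.50 × e^(−kt) = 40.50 × 0.2654 = 10.75 mg/L.
Second outfall: C = (15.44·10.75 + 2.020·506.0)/17.46 = 68.05 mg/L.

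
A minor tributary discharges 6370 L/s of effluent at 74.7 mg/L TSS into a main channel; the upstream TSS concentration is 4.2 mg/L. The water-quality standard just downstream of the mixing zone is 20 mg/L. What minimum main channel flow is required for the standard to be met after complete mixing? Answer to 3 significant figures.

22100 L/s

Set C_mix = 20: (Q·4.200 + 6370·74.70) / (Q + 6370) = 20
→ Q = 6370·(74.70 − 20)/(20 − 4.200) = 22050 L/s.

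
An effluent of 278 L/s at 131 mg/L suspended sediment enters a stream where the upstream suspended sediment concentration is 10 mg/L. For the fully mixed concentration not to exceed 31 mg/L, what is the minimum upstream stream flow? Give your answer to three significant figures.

1320 L/s

Set C_mix = 31: (Q·10.00 + 278.0·131.0) / (Q + 278.0) = 31
→ Q = 278.0·(131.0 − 31)/(31 − 10.00) = 1324 L/s.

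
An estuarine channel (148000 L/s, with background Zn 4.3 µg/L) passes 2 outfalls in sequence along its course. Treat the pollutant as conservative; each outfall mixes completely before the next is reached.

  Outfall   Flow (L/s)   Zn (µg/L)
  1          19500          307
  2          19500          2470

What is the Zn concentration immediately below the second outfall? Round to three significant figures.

Below outfall 1: Q → 167500 L/s, C = (148000·4.300 + 19500·307.0)/167500 = 39.54 µg/L.
Below outfall 2: Q → 187000 L/s, C = (167500·39.54 + 19500·2470)/187000 = 293.0 µg/L.

293 µg/L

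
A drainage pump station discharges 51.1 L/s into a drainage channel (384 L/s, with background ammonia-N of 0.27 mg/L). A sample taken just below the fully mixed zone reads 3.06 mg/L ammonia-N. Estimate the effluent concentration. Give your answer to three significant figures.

Mass balance: 384.0·0.2700 + 51.10·Cₑ = 435.1·3.060
→ Cₑ = (435.1·3.060 − 384.0·0.2700) / 51.10 = 24.03 mg/L.

24.0 mg/L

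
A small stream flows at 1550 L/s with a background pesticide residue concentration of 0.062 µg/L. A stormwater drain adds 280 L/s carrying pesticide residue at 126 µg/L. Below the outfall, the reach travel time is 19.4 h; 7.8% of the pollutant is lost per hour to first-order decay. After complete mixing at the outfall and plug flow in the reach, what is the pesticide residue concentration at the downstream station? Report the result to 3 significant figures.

Flow-weighted average: C = (1550·0.06200 + 280.0·126.0) / 1830 = 35380/1830 = 19.33 µg/L.
7.8%/h lost → k = −ln(1 − 0.078) = 0.08121 h⁻¹.
First-order decay: C = 19.33·exp(−k·t) = 19.33·0.2069 = 4.000 µg/L.

4.00 µg/L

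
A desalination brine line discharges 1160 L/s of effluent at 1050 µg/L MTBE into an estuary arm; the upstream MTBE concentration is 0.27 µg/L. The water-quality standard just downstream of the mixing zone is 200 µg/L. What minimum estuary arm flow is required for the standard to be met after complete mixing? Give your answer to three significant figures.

Set C_mix = 200: (Q·0.2700 + 1160·1050) / (Q + 1160) = 200
→ Q = 1160·(1050 − 200)/(200 − 0.2700) = 4937 L/s.

4940 L/s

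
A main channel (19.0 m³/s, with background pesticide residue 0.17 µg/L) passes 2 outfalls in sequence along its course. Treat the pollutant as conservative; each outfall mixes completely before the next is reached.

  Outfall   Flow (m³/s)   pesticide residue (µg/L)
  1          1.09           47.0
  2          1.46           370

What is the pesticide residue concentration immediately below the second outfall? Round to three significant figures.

Outfall 1: combined Q = 20.09 m³/s; C = (19.00·0.1700 + 1.090·47.00)/20.09 = 2.711 µg/L.
Outfall 2: combined Q = 21.55 m³/s; C = (20.09·2.711 + 1.460·370.0)/21.55 = 27.59 µg/L.

27.6 µg/L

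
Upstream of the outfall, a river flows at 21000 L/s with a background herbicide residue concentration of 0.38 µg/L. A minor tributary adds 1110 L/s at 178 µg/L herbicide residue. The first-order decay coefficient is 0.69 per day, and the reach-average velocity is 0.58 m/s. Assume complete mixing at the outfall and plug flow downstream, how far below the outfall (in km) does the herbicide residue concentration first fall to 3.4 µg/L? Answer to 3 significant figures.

Mixed concentration C = ΣQC/ΣQ = (21000·0.3800 + 1110·178.0) / 22110 = 205600/22110 = 9.297 µg/L.
Set 9.297·exp(−k·t) = 3.4 → t = ln(9.297/3.4)/k = 126000 s = 34.99 h.
Distance = v·t = 0.58·126000 = 73060 m = 73.06 km.

73.1 km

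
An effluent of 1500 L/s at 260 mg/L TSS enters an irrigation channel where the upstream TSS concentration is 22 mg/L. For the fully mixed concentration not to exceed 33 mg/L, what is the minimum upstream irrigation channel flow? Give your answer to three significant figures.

Set C_mix = 33: (Q·22.00 + 1500·260.0) / (Q + 1500) = 33
→ Q = 1500·(260.0 − 33)/(33 − 22.00) = 30950 L/s.

31000 L/s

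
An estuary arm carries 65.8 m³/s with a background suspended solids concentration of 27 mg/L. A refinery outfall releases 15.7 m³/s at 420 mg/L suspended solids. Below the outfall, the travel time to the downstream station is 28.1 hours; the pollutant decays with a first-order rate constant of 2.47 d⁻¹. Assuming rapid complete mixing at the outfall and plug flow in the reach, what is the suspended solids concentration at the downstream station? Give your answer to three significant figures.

Mixed concentration C = ΣQC/ΣQ = (65.80·27.00 + 15.70·420.0) / 81.50 = 8371/81.50 = 102.7 mg/L.
Decay over the reach: 102.7·exp(−kt) = 102.7·0.05547 = 5.697 mg/L.

5.70 mg/L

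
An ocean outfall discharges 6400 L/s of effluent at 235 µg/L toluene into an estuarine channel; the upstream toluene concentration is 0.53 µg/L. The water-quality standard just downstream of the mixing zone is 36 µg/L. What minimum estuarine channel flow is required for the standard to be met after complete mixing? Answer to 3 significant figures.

35900 L/s

Set C_mix = 36: (Q·0.5300 + 6400·235.0) / (Q + 6400) = 36
→ Q = 6400·(235.0 − 36)/(36 − 0.5300) = 35910 L/s.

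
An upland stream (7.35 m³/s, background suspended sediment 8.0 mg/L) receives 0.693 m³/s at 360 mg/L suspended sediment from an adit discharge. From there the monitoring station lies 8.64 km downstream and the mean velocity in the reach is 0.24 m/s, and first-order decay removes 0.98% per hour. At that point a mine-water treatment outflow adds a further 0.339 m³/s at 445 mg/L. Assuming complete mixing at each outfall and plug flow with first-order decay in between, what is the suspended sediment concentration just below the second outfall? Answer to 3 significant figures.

Mass balance: C = (7.350·8.000 + 0.6930·360.0) / 8.043 = 308.3/8.043 = 38.33 mg/L; combined flow 8.043 m³/s.
Travel time t = 8.64·1000 / 0.24 = 36000 s = 10.00 h.
0.98%/h lost → k = −ln(1 − 0.0098) = 0.009848 h⁻¹.
Decay over the reach: 38.33·exp(−kt) = 38.33·0.9062 = 34.73 mg/L.
Second outfall: C = (8.043·34.73 + 0.3390·445.0)/8.382 = 51.33 mg/L.

51.3 mg/L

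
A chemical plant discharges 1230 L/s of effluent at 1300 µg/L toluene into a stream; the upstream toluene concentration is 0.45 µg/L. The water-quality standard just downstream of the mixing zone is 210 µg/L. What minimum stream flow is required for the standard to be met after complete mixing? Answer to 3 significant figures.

6400 L/s

Set C_mix = 210: (Q·0.4500 + 1230·1300) / (Q + 1230) = 210
→ Q = 1230·(1300 − 210)/(210 − 0.4500) = 6398 L/s.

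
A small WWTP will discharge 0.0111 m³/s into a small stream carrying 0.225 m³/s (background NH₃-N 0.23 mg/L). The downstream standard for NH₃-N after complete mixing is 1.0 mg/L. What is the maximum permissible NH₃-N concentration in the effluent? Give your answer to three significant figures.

At the limit, (Qr·Cr + Qe·Cₑ)/(Qr + Qe) = 1.0:
Cₑ = (0.2361·1.0 − 0.2250·0.2300) / 0.01110 = 16.61 mg/L.

16.6 mg/L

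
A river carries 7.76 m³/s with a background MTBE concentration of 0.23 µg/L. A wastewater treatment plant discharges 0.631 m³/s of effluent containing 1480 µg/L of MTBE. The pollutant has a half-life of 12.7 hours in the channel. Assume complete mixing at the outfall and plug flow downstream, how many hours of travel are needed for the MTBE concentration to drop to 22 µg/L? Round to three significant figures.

Mass balance: C = (7.760·0.2300 + 0.6310·1480) / 8.391 = 935.7/8.391 = 111.5 µg/L.
Half-life 12.7 h → k = ln 2 / 12.7 = 0.05458 h⁻¹ = 1.310 d⁻¹.
111.5·exp(−k·t) = 22 → t = ln(111.5/22)/k = 107100 s = 29.74 h.

29.7 h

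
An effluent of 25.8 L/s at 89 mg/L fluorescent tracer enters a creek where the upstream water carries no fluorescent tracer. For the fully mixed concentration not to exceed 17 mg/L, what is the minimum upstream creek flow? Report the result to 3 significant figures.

109 L/s

Set C_mix = 17: (Q·0 + 25.80·89.00) / (Q + 25.80) = 17
→ Q = 25.80·(89.00 − 17)/(17 − 0) = 109.3 L/s.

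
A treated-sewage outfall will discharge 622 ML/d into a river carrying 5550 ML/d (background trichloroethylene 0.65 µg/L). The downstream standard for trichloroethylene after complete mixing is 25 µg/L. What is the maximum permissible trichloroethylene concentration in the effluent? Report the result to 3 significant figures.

At the limit, (Qr·Cr + Qe·Cₑ)/(Qr + Qe) = 25:
Cₑ = (6172·25 − 5550·0.6500) / 622.0 = 242.3 µg/L.

242 µg/L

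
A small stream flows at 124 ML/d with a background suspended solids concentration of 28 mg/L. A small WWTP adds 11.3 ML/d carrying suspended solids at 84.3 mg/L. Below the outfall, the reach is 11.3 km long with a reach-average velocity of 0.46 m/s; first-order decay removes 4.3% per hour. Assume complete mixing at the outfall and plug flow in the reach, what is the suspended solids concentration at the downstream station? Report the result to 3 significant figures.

Mixed concentration C = ΣQC/ΣQ = (124.0·28.00 + 11.30·84.30) / 135.3 = 4425/135.3 = 32.70 mg/L.
Travel time t = 11.3·1000 / 0.46 = 24570 s = 6.824 h.
4.3%/h lost → k = −ln(1 − 0.043) = 0.04395 h⁻¹.
Applying C = C₀e^(−kt): 32.70 × 0.7409 = 24.23 mg/L.

24.2 mg/L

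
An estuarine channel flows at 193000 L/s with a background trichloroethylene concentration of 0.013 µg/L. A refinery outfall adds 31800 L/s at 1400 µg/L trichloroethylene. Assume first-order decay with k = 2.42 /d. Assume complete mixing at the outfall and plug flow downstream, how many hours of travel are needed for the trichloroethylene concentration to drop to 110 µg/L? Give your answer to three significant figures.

Conservation of mass: C = (193000·0.01300 + 31800·1400) / 224800 = 44520000/224800 = 198.1 µg/L.
198.1·exp(−k·t) = 110 → t = ln(198.1/110)/k = 21000 s = 5.832 h.

5.83 h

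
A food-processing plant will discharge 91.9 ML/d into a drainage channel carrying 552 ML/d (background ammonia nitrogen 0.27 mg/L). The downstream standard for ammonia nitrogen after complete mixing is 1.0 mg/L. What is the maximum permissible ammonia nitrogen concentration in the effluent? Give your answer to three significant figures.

5.38 mg/L

At the limit, (Qr·Cr + Qe·Cₑ)/(Qr + Qe) = 1.0:
Cₑ = (643.9·1.0 − 552.0·0.2700) / 91.90 = 5.385 mg/L.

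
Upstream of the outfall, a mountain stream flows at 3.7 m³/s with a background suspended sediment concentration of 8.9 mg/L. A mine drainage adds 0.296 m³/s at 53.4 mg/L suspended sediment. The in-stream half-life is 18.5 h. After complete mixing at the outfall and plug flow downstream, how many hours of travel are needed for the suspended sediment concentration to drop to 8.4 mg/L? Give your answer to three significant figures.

Mixed concentration C = ΣQC/ΣQ = (3.700·8.900 + 0.2960·53.40) / 3.996 = 48.74/3.996 = 12.20 mg/L.
Half-life 18.5 h → k = ln 2 / 18.5 = 0.03747 h⁻¹ = 0.8992 d⁻¹.
12.20·exp(−k·t) = 8.4 → t = ln(12.20/8.4)/k = 35830 s = 9.953 h.

9.95 h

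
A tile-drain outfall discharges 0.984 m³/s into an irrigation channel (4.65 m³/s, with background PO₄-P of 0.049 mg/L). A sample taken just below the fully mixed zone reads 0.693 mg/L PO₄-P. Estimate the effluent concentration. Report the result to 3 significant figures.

3.74 mg/L

Mass balance: 4.650·0.04900 + 0.9840·Cₑ = 5.634·0.6930
→ Cₑ = (5.634·0.6930 − 4.650·0.04900) / 0.9840 = 3.736 mg/L.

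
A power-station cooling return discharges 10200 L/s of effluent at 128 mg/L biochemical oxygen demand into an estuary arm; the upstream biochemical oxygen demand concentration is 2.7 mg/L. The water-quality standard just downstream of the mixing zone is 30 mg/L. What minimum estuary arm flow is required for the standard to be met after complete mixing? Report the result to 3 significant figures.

Set C_mix = 30: (Q·2.700 + 10200·128.0) / (Q + 10200) = 30
→ Q = 10200·(128.0 − 30)/(30 − 2.700) = 36620 L/s.

36600 L/s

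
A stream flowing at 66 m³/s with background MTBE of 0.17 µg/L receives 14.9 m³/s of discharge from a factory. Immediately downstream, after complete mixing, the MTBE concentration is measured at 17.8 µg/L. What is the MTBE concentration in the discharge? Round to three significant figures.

95.9 µg/L

Mass balance: 66.00·0.1700 + 14.90·Cₑ = 80.90·17.80
→ Cₑ = (80.90·17.80 − 66.00·0.1700) / 14.90 = 95.89 µg/L.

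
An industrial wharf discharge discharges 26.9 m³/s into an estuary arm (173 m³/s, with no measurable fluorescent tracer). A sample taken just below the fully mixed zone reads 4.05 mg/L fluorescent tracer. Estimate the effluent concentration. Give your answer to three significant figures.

30.1 mg/L

Mass balance: 173.0·0 + 26.90·Cₑ = 199.9·4.050
→ Cₑ = (199.9·4.050 − 173.0·0) / 26.90 = 30.10 mg/L.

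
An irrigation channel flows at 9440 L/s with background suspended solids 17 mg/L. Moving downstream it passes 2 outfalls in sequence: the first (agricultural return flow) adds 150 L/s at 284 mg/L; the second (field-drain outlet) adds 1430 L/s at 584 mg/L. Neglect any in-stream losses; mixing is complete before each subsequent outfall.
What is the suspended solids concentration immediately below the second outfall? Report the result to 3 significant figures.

Below outfall 1: Q → 9590 L/s, C = (9440·17.00 + 150.0·284.0)/9590 = 21.18 mg/L.
Below outfall 2: Q → 11020 L/s, C = (9590·21.18 + 1430·584.0)/11020 = 94.21 mg/L.

94.2 mg/L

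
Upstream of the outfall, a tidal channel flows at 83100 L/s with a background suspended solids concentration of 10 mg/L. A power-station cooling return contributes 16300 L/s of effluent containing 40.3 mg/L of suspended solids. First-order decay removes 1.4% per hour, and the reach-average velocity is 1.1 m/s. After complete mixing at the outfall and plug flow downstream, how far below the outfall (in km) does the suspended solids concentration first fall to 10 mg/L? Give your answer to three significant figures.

After mixing, C = (83100·10.00 + 16300·40.30) / 99400 = 1488000/99400 = 14.97 mg/L.
1.4%/h lost → k = −ln(1 − 0.014) = 0.01410 h⁻¹.
Set 14.97·exp(−k·t) = 10 → t = ln(14.97/10)/k = 103000 s = 28.61 h.
Distance = v·t = 1.1·103000 = 113300 m = 113.3 km.

113 km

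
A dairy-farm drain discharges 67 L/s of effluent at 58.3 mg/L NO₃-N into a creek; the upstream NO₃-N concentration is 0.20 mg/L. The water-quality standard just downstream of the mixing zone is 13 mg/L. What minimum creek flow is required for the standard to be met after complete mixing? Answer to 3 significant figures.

Set C_mix = 13: (Q·0.2000 + 67.00·58.30) / (Q + 67.00) = 13
→ Q = 67.00·(58.30 − 13)/(13 − 0.2000) = 237.1 L/s.

237 L/s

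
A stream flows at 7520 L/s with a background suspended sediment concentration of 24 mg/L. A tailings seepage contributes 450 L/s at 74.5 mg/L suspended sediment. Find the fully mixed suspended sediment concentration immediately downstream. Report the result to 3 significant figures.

26.9 mg/L

Conservation of mass: C = (7520·24.00 + 450.0·74.50) / 7970 = 214000/7970 = 26.85 mg/L.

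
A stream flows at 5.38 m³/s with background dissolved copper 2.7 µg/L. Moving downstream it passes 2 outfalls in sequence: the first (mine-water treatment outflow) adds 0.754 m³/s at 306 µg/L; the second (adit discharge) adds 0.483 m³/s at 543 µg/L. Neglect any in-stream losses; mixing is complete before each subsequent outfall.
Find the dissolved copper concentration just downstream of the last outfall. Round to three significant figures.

76.7 µg/L

Outfall 1: combined Q = 6.134 m³/s; C = (5.380·2.700 + 0.7540·306.0)/6.134 = 39.98 µg/L.
Outfall 2: combined Q = 6.617 m³/s; C = (6.134·39.98 + 0.4830·543.0)/6.617 = 76.70 µg/L.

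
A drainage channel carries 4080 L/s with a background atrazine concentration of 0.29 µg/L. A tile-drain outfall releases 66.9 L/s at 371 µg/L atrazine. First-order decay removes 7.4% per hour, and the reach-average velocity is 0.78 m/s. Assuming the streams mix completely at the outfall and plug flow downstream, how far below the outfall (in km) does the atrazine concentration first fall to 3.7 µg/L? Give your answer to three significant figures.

Conservation of mass: C = (4080·0.2900 + 66.90·371.0) / 4147 = 26000/4147 = 6.270 µg/L.
7.4%/h lost → k = −ln(1 − 0.074) = 0.07688 h⁻¹.
Set 6.270·exp(−k·t) = 3.7 → t = ln(6.270/3.7)/k = 24700 s = 6.862 h.
Distance = v·t = 0.78·24700 = 19270 m = 19.27 km.

19.3 km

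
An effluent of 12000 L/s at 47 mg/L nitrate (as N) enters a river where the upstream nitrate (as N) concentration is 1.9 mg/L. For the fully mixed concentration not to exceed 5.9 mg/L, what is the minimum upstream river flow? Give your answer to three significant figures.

Set C_mix = 5.9: (Q·1.900 + 12000·47.00) / (Q + 12000) = 5.9
→ Q = 12000·(47.00 − 5.9)/(5.9 − 1.900) = 123300 L/s.

123000 L/s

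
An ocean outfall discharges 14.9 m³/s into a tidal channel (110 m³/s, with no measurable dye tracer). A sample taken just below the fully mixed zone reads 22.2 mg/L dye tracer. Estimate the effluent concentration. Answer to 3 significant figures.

Mass balance: 110.0·0 + 14.90·Cₑ = 124.9·22.20
→ Cₑ = (124.9·22.20 − 110.0·0) / 14.90 = 186.1 mg/L.

186 mg/L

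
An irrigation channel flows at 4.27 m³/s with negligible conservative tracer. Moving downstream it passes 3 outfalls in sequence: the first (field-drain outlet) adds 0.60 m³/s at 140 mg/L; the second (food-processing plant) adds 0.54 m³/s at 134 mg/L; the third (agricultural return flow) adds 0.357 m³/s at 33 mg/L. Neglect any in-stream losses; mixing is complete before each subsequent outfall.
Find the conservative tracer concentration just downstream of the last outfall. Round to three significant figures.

29.2 mg/L

Outfall 1: combined Q = 4.870 m³/s; C = (4.270·0 + 0.6000·140.0)/4.870 = 17.25 mg/L.
Outfall 2: combined Q = 5.410 m³/s; C = (4.870·17.25 + 0.5400·134.0)/5.410 = 28.90 mg/L.
Outfall 3: combined Q = 5.767 m³/s; C = (5.410·28.90 + 0.3570·33.00)/5.767 = 29.16 mg/L.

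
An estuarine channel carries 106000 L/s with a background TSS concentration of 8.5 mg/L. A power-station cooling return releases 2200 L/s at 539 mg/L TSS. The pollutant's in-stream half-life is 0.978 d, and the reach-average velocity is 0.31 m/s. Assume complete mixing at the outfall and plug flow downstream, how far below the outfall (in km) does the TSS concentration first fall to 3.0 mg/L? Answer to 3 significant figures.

70.3 km

Conservation of mass: C = (106000·8.500 + 2200·539.0) / 108200 = 2087000/108200 = 19.29 mg/L.
Half-life 0.978 d → k = ln 2 / 0.978 = 0.7087 d⁻¹.
Set 19.29·exp(−k·t) = 3.0 → t = ln(19.29/3.0)/k = 226800 s = 63.01 h.
Distance = v·t = 0.31·226800 = 70320 m = 70.32 km.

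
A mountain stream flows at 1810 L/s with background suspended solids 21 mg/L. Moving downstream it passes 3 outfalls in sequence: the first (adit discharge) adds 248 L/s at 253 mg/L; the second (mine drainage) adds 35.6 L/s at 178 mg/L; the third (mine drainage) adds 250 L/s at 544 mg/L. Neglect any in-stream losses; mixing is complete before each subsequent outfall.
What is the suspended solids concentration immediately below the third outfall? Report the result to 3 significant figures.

After outfall 1: Q = 1810 + 248.0 = 2058 L/s; C = (1810·21.00 + 248.0·253.0)/2058 = 48.96 mg/L.
After outfall 2: Q = 2058 + 35.60 = 2094 L/s; C = (2058·48.96 + 35.60·178.0)/2094 = 51.15 mg/L.
After outfall 3: Q = 2094 + 250.0 = 2344 L/s; C = (2094·51.15 + 250.0·544.0)/2344 = 103.7 mg/L.

104 mg/L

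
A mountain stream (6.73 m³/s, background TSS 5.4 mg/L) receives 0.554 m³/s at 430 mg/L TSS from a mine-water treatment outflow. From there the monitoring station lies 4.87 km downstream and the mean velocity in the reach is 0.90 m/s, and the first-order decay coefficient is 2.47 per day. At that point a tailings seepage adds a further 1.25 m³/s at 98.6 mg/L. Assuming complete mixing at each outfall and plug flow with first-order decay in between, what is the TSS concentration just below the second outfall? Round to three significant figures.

42.0 mg/L

After mixing, C = (6.730·5.400 + 0.5540·430.0) / 7.284 = 274.6/7.284 = 37.69 mg/L; combined flow 7.284 m³/s.
Travel time t = 4.87·1000 / 0.90 = 5411 s = 1.503 h.
First-order decay: C = 37.69·exp(−k·t) = 37.69·0.8567 = 32.29 mg/L.
Second outfall: C = (7.284·32.29 + 1.250·98.60)/8.534 = 42.00 mg/L.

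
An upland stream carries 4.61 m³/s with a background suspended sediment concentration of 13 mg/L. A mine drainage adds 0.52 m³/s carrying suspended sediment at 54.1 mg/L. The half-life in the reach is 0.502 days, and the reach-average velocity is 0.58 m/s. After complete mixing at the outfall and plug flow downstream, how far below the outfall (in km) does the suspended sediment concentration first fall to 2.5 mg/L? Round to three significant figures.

Flow-weighted average: C = (4.610·13.00 + 0.5200·54.10) / 5.130 = 88.06/5.130 = 17.17 mg/L.
Half-life 0.502 d → k = ln 2 / 0.502 = 1.381 d⁻¹.
Set 17.17·exp(−k·t) = 2.5 → t = ln(17.17/2.5)/k = 120600 s = 33.49 h.
Distance = v·t = 0.58·120600 = 69920 m = 69.92 km.

69.9 km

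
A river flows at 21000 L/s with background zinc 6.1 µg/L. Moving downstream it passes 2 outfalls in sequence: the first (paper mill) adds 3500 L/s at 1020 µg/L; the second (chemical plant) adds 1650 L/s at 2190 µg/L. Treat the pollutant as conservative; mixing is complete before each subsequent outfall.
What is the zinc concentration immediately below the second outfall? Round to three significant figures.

Below outfall 1: Q → 24500 L/s, C = (21000·6.100 + 3500·1020)/24500 = 150.9 µg/L.
Below outfall 2: Q → 26150 L/s, C = (24500·150.9 + 1650·2190)/26150 = 279.6 µg/L.

280 µg/L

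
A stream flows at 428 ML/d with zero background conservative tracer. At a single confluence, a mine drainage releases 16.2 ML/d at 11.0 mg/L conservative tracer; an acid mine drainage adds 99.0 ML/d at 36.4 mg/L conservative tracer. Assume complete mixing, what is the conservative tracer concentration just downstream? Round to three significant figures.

6.96 mg/L

Mixed concentration C = ΣQC/ΣQ = (428.0·0 + 16.20·11.00 + 99.00·36.40) / 543.2 = 3782/543.2 = 6.962 mg/L.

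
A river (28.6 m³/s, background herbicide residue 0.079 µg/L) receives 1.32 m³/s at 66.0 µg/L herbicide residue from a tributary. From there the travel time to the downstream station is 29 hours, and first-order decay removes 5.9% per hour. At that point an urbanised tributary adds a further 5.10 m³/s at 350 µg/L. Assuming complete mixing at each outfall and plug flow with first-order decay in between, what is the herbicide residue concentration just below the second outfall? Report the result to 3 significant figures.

Mixed concentration C = ΣQC/ΣQ = (28.60·0.07900 + 1.320·66.00) / 29.92 = 89.38/29.92 = 2.987 µg/L; combined flow 29.92 m³/s.
5.9%/h lost → k = −ln(1 − 0.059) = 0.06081 h⁻¹.
First-order decay: C = 2.987·exp(−k·t) = 2.987·0.1714 = 0.5121 µg/L.
Second outfall: C = (29.92·0.5121 + 5.100·350.0)/35.02 = 51.41 µg/L.

51.4 µg/L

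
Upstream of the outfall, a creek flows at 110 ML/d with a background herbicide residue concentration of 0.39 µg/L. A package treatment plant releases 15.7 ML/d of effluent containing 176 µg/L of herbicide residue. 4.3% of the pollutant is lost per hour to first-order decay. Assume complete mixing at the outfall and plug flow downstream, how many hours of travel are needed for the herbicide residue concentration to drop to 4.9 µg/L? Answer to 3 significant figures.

Flow-weighted average: C = (110.0·0.3900 + 15.70·176.0) / 125.7 = 2806/125.7 = 22.32 µg/L.
4.3%/h lost → k = −ln(1 − 0.043) = 0.04395 h⁻¹.
22.32·exp(−k·t) = 4.9 → t = ln(22.32/4.9)/k = 124200 s = 34.50 h.

34.5 h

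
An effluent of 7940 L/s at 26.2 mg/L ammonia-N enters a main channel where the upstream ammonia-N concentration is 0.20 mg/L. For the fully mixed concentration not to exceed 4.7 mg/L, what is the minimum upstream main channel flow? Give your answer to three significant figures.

37900 L/s

Set C_mix = 4.7: (Q·0.2000 + 7940·26.20) / (Q + 7940) = 4.7
→ Q = 7940·(26.20 − 4.7)/(4.7 − 0.2000) = 37940 L/s.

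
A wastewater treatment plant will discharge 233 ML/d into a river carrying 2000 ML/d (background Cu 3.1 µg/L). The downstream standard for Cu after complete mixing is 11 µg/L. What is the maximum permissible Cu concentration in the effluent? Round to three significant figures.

At the limit, (Qr·Cr + Qe·Cₑ)/(Qr + Qe) = 11:
Cₑ = (2233·11 − 2000·3.100) / 233.0 = 78.81 µg/L.

78.8 µg/L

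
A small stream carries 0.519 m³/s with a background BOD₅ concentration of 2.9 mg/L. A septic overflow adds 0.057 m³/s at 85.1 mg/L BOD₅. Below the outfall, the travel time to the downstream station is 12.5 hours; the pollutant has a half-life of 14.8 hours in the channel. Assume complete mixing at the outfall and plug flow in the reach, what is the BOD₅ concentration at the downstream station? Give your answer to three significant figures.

Mass balance: C = (0.5190·2.900 + 0.05700·85.10) / 0.5760 = 6.356/0.5760 = 11.03 mg/L.
Half-life 14.8 h → k = ln 2 / 14.8 = 0.04683 h⁻¹ = 1.124 d⁻¹.
Applying C = C₀e^(−kt): 11.03 × 0.5569 = 6.145 mg/L.

6.14 mg/L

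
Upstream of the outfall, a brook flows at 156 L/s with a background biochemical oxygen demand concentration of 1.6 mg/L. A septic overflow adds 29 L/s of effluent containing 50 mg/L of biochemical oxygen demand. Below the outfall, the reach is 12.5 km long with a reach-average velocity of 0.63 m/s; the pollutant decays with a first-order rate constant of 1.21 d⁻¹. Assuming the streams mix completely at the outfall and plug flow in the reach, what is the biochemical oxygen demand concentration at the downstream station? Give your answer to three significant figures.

Mixed concentration C = ΣQC/ΣQ = (156.0·1.600 + 29.00·50.00) / 185.0 = 1700/185.0 = 9.187 mg/L.
Travel time t = 12.5·1000 / 0.63 = 19840 s = 5.511 h.
First-order decay: C = 9.187·exp(−k·t) = 9.187·0.7574 = 6.958 mg/L.

6.96 mg/L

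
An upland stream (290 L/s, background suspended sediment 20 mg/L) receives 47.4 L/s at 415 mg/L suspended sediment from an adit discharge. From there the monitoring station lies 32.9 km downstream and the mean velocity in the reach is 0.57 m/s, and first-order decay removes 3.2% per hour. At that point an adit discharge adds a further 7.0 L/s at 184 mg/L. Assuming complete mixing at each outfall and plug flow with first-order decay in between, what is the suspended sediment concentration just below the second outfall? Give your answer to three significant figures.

Mass balance: C = (290.0·20.00 + 47.40·415.0) / 337.4 = 25470/337.4 = 75.49 mg/L; combined flow 337.4 L/s.
Travel time t = 32.9·1000 / 0.57 = 57720 s = 16.03 h.
3.2%/h lost → k = −ln(1 − 0.032) = 0.03252 h⁻¹.
After decay, C = 75.49 × e^(−kt) = 75.49 × 0.5937 = 44.82 mg/L.
Second outfall: C = (337.4·44.82 + 7.000·184.0)/344.4 = 47.65 mg/L.

47.6 mg/L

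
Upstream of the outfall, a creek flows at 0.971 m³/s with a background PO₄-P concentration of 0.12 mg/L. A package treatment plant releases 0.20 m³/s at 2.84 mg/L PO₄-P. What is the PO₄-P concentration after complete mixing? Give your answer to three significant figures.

0.585 mg/L

After mixing, C = (0.9710·0.1200 + 0.2000·2.840) / 1.171 = 0.6845/1.171 = 0.5846 mg/L.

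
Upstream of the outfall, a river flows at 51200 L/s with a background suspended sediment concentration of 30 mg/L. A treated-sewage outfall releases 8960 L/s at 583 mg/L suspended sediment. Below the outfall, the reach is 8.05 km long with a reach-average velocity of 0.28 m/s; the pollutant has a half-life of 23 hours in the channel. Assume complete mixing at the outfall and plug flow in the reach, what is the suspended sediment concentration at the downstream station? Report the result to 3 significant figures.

88.3 mg/L

Flow-weighted average: C = (51200·30.00 + 8960·583.0) / 60160 = 6760000/60160 = 112.4 mg/L.
Travel time t = 8.05·1000 / 0.28 = 28750 s = 7.986 h.
Half-life 23 h → k = ln 2 / 23 = 0.03014 h⁻¹ = 0.7233 d⁻¹.
Decay over the reach: 112.4·exp(−kt) = 112.4·0.7861 = 88.33 mg/L.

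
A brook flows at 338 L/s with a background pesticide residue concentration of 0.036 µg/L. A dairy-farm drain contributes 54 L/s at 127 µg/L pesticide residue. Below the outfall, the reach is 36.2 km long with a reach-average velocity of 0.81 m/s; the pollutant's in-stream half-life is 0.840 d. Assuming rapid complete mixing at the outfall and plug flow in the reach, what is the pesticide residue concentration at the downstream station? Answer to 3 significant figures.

Mass balance: C = (338.0·0.03600 + 54.00·127.0) / 392.0 = 6870/392.0 = 17.53 µg/L.
Travel time t = 36.2·1000 / 0.81 = 44690 s = 12.41 h.
Half-life 0.840 d → k = ln 2 / 0.840 = 0.8252 d⁻¹.
First-order decay: C = 17.53·exp(−k·t) = 17.53·0.6526 = 11.44 µg/L.

11.4 µg/L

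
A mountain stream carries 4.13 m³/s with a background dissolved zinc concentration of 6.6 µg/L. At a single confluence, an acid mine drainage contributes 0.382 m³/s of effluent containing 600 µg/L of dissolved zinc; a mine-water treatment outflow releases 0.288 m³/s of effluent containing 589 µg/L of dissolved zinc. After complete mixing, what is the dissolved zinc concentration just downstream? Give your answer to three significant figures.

88.8 µg/L

Mixed concentration C = ΣQC/ΣQ = (4.130·6.600 + 0.3820·600.0 + 0.2880·589.0) / 4.800 = 426.1/4.800 = 88.77 µg/L.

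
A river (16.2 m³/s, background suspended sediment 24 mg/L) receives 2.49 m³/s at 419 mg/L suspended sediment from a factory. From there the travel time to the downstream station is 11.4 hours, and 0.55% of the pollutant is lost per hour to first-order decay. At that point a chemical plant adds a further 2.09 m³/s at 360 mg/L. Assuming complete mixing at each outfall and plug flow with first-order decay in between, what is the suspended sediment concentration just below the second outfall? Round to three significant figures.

After mixing, C = (16.20·24.00 + 2.490·419.0) / 18.69 = 1432/18.69 = 76.62 mg/L; combined flow 18.69 m³/s.
0.55%/h lost → k = −ln(1 − 0.0055) = 0.005515 h⁻¹.
Applying C = C₀e^(−kt): 76.62 × 0.9391 = 71.96 mg/L.
Second outfall: C = (18.69·71.96 + 2.090·360.0)/20.78 = 100.9 mg/L.

101 mg/L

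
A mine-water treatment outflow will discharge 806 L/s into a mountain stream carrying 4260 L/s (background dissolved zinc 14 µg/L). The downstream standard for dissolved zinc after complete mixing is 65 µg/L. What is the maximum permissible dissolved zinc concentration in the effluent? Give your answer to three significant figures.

At the limit, (Qr·Cr + Qe·Cₑ)/(Qr + Qe) = 65:
Cₑ = (5066·65 − 4260·14.00) / 806.0 = 334.6 µg/L.

335 µg/L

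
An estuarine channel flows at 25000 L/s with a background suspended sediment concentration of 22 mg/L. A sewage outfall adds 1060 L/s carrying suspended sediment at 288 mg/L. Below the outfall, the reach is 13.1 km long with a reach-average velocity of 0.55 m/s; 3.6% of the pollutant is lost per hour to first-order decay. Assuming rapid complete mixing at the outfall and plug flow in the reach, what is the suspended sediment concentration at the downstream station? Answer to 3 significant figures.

Conservation of mass: C = (25000·22.00 + 1060·288.0) / 26060 = 855300/26060 = 32.82 mg/L.
Travel time t = 13.1·1000 / 0.55 = 23820 s = 6.616 h.
3.6%/h lost → k = −ln(1 − 0.036) = 0.03666 h⁻¹.
First-order decay: C = 32.82·exp(−k·t) = 32.82·0.7846 = 25.75 mg/L.

25.8 mg/L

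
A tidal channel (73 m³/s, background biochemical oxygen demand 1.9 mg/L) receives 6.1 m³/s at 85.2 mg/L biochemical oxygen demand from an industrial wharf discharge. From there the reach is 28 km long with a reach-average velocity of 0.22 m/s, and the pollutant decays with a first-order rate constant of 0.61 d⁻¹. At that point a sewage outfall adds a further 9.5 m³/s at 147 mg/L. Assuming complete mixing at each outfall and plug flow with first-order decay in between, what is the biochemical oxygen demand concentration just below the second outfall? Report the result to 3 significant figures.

18.8 mg/L

Flow-weighted average: C = (73.00·1.900 + 6.100·85.20) / 79.10 = 658.4/79.10 = 8.324 mg/L; combined flow 79.10 m³/s.
Travel time t = 28·1000 / 0.22 = 127300 s = 35.35 h.
After decay, C = 8.324 × e^(−kt) = 8.324 × 0.4072 = 3.389 mg/L.
Second outfall: C = (79.10·3.389 + 9.500·147.0)/88.60 = 18.79 mg/L.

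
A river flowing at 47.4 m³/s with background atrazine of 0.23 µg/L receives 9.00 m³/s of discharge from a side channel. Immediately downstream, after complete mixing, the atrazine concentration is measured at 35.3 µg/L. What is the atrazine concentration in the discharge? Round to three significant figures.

220 µg/L

Mass balance: 47.40·0.2300 + 9.000·Cₑ = 56.40·35.30
→ Cₑ = (56.40·35.30 − 47.40·0.2300) / 9.000 = 220.0 µg/L.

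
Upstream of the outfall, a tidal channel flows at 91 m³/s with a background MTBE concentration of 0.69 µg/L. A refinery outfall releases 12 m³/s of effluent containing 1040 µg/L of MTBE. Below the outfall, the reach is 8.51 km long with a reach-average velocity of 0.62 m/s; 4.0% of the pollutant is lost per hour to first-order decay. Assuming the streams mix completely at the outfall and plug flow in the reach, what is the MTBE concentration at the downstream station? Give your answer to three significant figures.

104 µg/L

Conservation of mass: C = (91.00·0.6900 + 12.00·1040) / 103.0 = 12540/103.0 = 121.8 µg/L.
Travel time t = 8.51·1000 / 0.62 = 13730 s = 3.813 h.
4.0%/h lost → k = −ln(1 − 0.04) = 0.04082 h⁻¹.
Applying C = C₀e^(−kt): 121.8 × 0.8559 = 104.2 µg/L.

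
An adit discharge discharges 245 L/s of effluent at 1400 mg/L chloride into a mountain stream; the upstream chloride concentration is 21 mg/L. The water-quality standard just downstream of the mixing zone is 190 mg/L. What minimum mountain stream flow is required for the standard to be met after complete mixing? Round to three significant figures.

1750 L/s

Set C_mix = 190: (Q·21.00 + 245.0·1400) / (Q + 245.0) = 190
→ Q = 245.0·(1400 − 190)/(190 − 21.00) = 1754 L/s.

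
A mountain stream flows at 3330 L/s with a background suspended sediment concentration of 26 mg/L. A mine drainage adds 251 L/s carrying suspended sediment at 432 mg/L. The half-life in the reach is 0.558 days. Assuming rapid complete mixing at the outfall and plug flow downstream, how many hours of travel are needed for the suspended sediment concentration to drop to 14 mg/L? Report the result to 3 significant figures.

Mass balance: C = (3330·26.00 + 251.0·432.0) / 3581 = 195000/3581 = 54.46 mg/L.
Half-life 0.558 d → k = ln 2 / 0.558 = 1.242 d⁻¹.
54.46·exp(−k·t) = 14 → t = ln(54.46/14)/k = 94480 s = 26.24 h.

26.2 h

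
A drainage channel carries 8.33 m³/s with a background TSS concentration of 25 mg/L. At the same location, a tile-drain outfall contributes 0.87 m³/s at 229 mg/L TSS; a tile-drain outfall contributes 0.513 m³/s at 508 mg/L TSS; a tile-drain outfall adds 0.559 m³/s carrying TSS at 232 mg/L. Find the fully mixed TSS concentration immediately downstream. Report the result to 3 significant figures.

77.7 mg/L

Mass balance: C = (8.330·25.00 + 0.8700·229.0 + 0.5130·508.0 + 0.5590·232.0) / 10.27 = 797.8/10.27 = 77.66 mg/L.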